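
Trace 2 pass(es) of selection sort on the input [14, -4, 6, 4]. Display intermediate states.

Pass 1: Select minimum -4 at index 1, swap -> [-4, 14, 6, 4]
Pass 2: Select minimum 4 at index 3, swap -> [-4, 4, 6, 14]


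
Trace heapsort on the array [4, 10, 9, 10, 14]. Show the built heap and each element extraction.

Build heap: [14, 10, 9, 4, 10]
Extract 14: [10, 10, 9, 4, 14]
Extract 10: [10, 4, 9, 10, 14]
Extract 10: [9, 4, 10, 10, 14]
Extract 9: [4, 9, 10, 10, 14]


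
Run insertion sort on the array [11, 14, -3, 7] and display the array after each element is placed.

First element 11 is already 'sorted'
Insert 14: shifted 0 elements -> [11, 14, -3, 7]
Insert -3: shifted 2 elements -> [-3, 11, 14, 7]
Insert 7: shifted 2 elements -> [-3, 7, 11, 14]


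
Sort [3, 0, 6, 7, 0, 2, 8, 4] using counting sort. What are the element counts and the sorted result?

Count array: [2, 0, 1, 1, 1, 0, 1, 1, 1]
(count[i] = number of elements equal to i)
Cumulative count: [2, 2, 3, 4, 5, 5, 6, 7, 8]
Sorted: [0, 0, 2, 3, 4, 6, 7, 8]


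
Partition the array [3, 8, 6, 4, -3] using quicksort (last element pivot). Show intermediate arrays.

Partition 1: pivot=-3 at index 0 -> [-3, 8, 6, 4, 3]
Partition 2: pivot=3 at index 1 -> [-3, 3, 6, 4, 8]
Partition 3: pivot=8 at index 4 -> [-3, 3, 6, 4, 8]
Partition 4: pivot=4 at index 2 -> [-3, 3, 4, 6, 8]


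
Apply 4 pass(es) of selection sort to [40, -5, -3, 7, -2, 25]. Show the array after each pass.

Pass 1: Select minimum -5 at index 1, swap -> [-5, 40, -3, 7, -2, 25]
Pass 2: Select minimum -3 at index 2, swap -> [-5, -3, 40, 7, -2, 25]
Pass 3: Select minimum -2 at index 4, swap -> [-5, -3, -2, 7, 40, 25]
Pass 4: Select minimum 7 at index 3, swap -> [-5, -3, -2, 7, 40, 25]


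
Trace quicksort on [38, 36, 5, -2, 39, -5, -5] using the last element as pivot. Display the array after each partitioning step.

Partition 1: pivot=-5 at index 1 -> [-5, -5, 5, -2, 39, 38, 36]
Partition 2: pivot=36 at index 4 -> [-5, -5, 5, -2, 36, 38, 39]
Partition 3: pivot=-2 at index 2 -> [-5, -5, -2, 5, 36, 38, 39]
Partition 4: pivot=39 at index 6 -> [-5, -5, -2, 5, 36, 38, 39]


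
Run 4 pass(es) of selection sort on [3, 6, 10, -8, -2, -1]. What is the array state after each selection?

Pass 1: Select minimum -8 at index 3, swap -> [-8, 6, 10, 3, -2, -1]
Pass 2: Select minimum -2 at index 4, swap -> [-8, -2, 10, 3, 6, -1]
Pass 3: Select minimum -1 at index 5, swap -> [-8, -2, -1, 3, 6, 10]
Pass 4: Select minimum 3 at index 3, swap -> [-8, -2, -1, 3, 6, 10]


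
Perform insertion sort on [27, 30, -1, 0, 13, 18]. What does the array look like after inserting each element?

First element 27 is already 'sorted'
Insert 30: shifted 0 elements -> [27, 30, -1, 0, 13, 18]
Insert -1: shifted 2 elements -> [-1, 27, 30, 0, 13, 18]
Insert 0: shifted 2 elements -> [-1, 0, 27, 30, 13, 18]
Insert 13: shifted 2 elements -> [-1, 0, 13, 27, 30, 18]
Insert 18: shifted 2 elements -> [-1, 0, 13, 18, 27, 30]


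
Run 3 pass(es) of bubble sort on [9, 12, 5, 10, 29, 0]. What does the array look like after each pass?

After pass 1: [9, 5, 10, 12, 0, 29] (3 swaps)
After pass 2: [5, 9, 10, 0, 12, 29] (2 swaps)
After pass 3: [5, 9, 0, 10, 12, 29] (1 swaps)
Total swaps: 6


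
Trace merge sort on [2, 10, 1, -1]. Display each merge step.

Divide and conquer:
  Merge [2] + [10] -> [2, 10]
  Merge [1] + [-1] -> [-1, 1]
  Merge [2, 10] + [-1, 1] -> [-1, 1, 2, 10]


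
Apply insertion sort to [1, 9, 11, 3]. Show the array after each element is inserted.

First element 1 is already 'sorted'
Insert 9: shifted 0 elements -> [1, 9, 11, 3]
Insert 11: shifted 0 elements -> [1, 9, 11, 3]
Insert 3: shifted 2 elements -> [1, 3, 9, 11]


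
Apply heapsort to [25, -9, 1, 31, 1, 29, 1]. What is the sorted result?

Build heap: [31, 25, 29, -9, 1, 1, 1]
Extract 31: [29, 25, 1, -9, 1, 1, 31]
Extract 29: [25, 1, 1, -9, 1, 29, 31]
Extract 25: [1, 1, 1, -9, 25, 29, 31]
Extract 1: [1, -9, 1, 1, 25, 29, 31]
Extract 1: [1, -9, 1, 1, 25, 29, 31]
Extract 1: [-9, 1, 1, 1, 25, 29, 31]


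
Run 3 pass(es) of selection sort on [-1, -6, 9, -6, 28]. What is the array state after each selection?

Pass 1: Select minimum -6 at index 1, swap -> [-6, -1, 9, -6, 28]
Pass 2: Select minimum -6 at index 3, swap -> [-6, -6, 9, -1, 28]
Pass 3: Select minimum -1 at index 3, swap -> [-6, -6, -1, 9, 28]


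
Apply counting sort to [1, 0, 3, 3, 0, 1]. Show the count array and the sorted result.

Count array: [2, 2, 0, 2]
(count[i] = number of elements equal to i)
Cumulative count: [2, 4, 4, 6]
Sorted: [0, 0, 1, 1, 3, 3]


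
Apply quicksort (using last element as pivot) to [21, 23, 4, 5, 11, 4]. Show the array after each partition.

Partition 1: pivot=4 at index 1 -> [4, 4, 21, 5, 11, 23]
Partition 2: pivot=23 at index 5 -> [4, 4, 21, 5, 11, 23]
Partition 3: pivot=11 at index 3 -> [4, 4, 5, 11, 21, 23]


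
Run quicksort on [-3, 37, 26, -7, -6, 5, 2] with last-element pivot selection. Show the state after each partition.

Partition 1: pivot=2 at index 3 -> [-3, -7, -6, 2, 26, 5, 37]
Partition 2: pivot=-6 at index 1 -> [-7, -6, -3, 2, 26, 5, 37]
Partition 3: pivot=37 at index 6 -> [-7, -6, -3, 2, 26, 5, 37]
Partition 4: pivot=5 at index 4 -> [-7, -6, -3, 2, 5, 26, 37]


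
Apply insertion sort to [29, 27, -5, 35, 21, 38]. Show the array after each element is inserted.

First element 29 is already 'sorted'
Insert 27: shifted 1 elements -> [27, 29, -5, 35, 21, 38]
Insert -5: shifted 2 elements -> [-5, 27, 29, 35, 21, 38]
Insert 35: shifted 0 elements -> [-5, 27, 29, 35, 21, 38]
Insert 21: shifted 3 elements -> [-5, 21, 27, 29, 35, 38]
Insert 38: shifted 0 elements -> [-5, 21, 27, 29, 35, 38]


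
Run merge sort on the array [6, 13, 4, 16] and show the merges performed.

Divide and conquer:
  Merge [6] + [13] -> [6, 13]
  Merge [4] + [16] -> [4, 16]
  Merge [6, 13] + [4, 16] -> [4, 6, 13, 16]


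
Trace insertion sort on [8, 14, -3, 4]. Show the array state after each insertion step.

First element 8 is already 'sorted'
Insert 14: shifted 0 elements -> [8, 14, -3, 4]
Insert -3: shifted 2 elements -> [-3, 8, 14, 4]
Insert 4: shifted 2 elements -> [-3, 4, 8, 14]


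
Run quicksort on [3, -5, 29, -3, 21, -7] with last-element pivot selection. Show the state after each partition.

Partition 1: pivot=-7 at index 0 -> [-7, -5, 29, -3, 21, 3]
Partition 2: pivot=3 at index 3 -> [-7, -5, -3, 3, 21, 29]
Partition 3: pivot=-3 at index 2 -> [-7, -5, -3, 3, 21, 29]
Partition 4: pivot=29 at index 5 -> [-7, -5, -3, 3, 21, 29]


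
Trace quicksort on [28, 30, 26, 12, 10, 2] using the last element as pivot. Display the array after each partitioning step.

Partition 1: pivot=2 at index 0 -> [2, 30, 26, 12, 10, 28]
Partition 2: pivot=28 at index 4 -> [2, 26, 12, 10, 28, 30]
Partition 3: pivot=10 at index 1 -> [2, 10, 12, 26, 28, 30]
Partition 4: pivot=26 at index 3 -> [2, 10, 12, 26, 28, 30]


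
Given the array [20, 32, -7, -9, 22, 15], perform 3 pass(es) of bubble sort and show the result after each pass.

After pass 1: [20, -7, -9, 22, 15, 32] (4 swaps)
After pass 2: [-7, -9, 20, 15, 22, 32] (3 swaps)
After pass 3: [-9, -7, 15, 20, 22, 32] (2 swaps)
Total swaps: 9


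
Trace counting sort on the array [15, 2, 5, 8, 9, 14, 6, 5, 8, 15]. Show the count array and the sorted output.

Count array: [0, 0, 1, 0, 0, 2, 1, 0, 2, 1, 0, 0, 0, 0, 1, 2]
(count[i] = number of elements equal to i)
Cumulative count: [0, 0, 1, 1, 1, 3, 4, 4, 6, 7, 7, 7, 7, 7, 8, 10]
Sorted: [2, 5, 5, 6, 8, 8, 9, 14, 15, 15]


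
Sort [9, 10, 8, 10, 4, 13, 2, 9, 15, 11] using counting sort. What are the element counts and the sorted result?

Count array: [0, 0, 1, 0, 1, 0, 0, 0, 1, 2, 2, 1, 0, 1, 0, 1]
(count[i] = number of elements equal to i)
Cumulative count: [0, 0, 1, 1, 2, 2, 2, 2, 3, 5, 7, 8, 8, 9, 9, 10]
Sorted: [2, 4, 8, 9, 9, 10, 10, 11, 13, 15]


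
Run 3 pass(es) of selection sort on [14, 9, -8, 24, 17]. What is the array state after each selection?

Pass 1: Select minimum -8 at index 2, swap -> [-8, 9, 14, 24, 17]
Pass 2: Select minimum 9 at index 1, swap -> [-8, 9, 14, 24, 17]
Pass 3: Select minimum 14 at index 2, swap -> [-8, 9, 14, 24, 17]


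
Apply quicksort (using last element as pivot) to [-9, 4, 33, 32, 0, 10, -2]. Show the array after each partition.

Partition 1: pivot=-2 at index 1 -> [-9, -2, 33, 32, 0, 10, 4]
Partition 2: pivot=4 at index 3 -> [-9, -2, 0, 4, 33, 10, 32]
Partition 3: pivot=32 at index 5 -> [-9, -2, 0, 4, 10, 32, 33]


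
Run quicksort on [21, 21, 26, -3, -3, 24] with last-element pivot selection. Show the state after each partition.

Partition 1: pivot=24 at index 4 -> [21, 21, -3, -3, 24, 26]
Partition 2: pivot=-3 at index 1 -> [-3, -3, 21, 21, 24, 26]
Partition 3: pivot=21 at index 3 -> [-3, -3, 21, 21, 24, 26]


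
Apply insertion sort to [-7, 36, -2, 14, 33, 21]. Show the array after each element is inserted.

First element -7 is already 'sorted'
Insert 36: shifted 0 elements -> [-7, 36, -2, 14, 33, 21]
Insert -2: shifted 1 elements -> [-7, -2, 36, 14, 33, 21]
Insert 14: shifted 1 elements -> [-7, -2, 14, 36, 33, 21]
Insert 33: shifted 1 elements -> [-7, -2, 14, 33, 36, 21]
Insert 21: shifted 2 elements -> [-7, -2, 14, 21, 33, 36]


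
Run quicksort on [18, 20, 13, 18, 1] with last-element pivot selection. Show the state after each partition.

Partition 1: pivot=1 at index 0 -> [1, 20, 13, 18, 18]
Partition 2: pivot=18 at index 3 -> [1, 13, 18, 18, 20]
Partition 3: pivot=18 at index 2 -> [1, 13, 18, 18, 20]


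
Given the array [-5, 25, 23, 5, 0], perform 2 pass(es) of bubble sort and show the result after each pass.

After pass 1: [-5, 23, 5, 0, 25] (3 swaps)
After pass 2: [-5, 5, 0, 23, 25] (2 swaps)
Total swaps: 5


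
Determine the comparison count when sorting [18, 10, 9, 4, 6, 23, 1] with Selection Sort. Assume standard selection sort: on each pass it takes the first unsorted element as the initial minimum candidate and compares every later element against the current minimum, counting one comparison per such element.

Pass 1: scan indices 1..6 for the minimum = 6 comparison(s); min is 1, place at index 0 -> [1, 10, 9, 4, 6, 23, 18]
Pass 2: scan indices 2..6 for the minimum = 5 comparison(s); min is 4, place at index 1 -> [1, 4, 9, 10, 6, 23, 18]
Pass 3: scan indices 3..6 for the minimum = 4 comparison(s); min is 6, place at index 2 -> [1, 4, 6, 10, 9, 23, 18]
Pass 4: scan indices 4..6 for the minimum = 3 comparison(s); min is 9, place at index 3 -> [1, 4, 6, 9, 10, 23, 18]
Pass 5: scan indices 5..6 for the minimum = 2 comparison(s); min is 10, place at index 4 -> [1, 4, 6, 9, 10, 23, 18]
Pass 6: scan indices 6..6 for the minimum = 1 comparison(s); min is 18, place at index 5 -> [1, 4, 6, 9, 10, 18, 23]
Selection sort always scans the whole unsorted suffix, so the count is (n-1) + (n-2) + ... + 1 = n(n-1)/2 = 7*6/2 = 21 regardless of the input order.
Total comparisons: 6 + 5 + 4 + 3 + 2 + 1 = 21


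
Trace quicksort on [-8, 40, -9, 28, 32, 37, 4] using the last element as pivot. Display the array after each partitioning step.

Partition 1: pivot=4 at index 2 -> [-8, -9, 4, 28, 32, 37, 40]
Partition 2: pivot=-9 at index 0 -> [-9, -8, 4, 28, 32, 37, 40]
Partition 3: pivot=40 at index 6 -> [-9, -8, 4, 28, 32, 37, 40]
Partition 4: pivot=37 at index 5 -> [-9, -8, 4, 28, 32, 37, 40]
Partition 5: pivot=32 at index 4 -> [-9, -8, 4, 28, 32, 37, 40]


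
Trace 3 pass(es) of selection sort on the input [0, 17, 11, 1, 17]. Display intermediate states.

Pass 1: Select minimum 0 at index 0, swap -> [0, 17, 11, 1, 17]
Pass 2: Select minimum 1 at index 3, swap -> [0, 1, 11, 17, 17]
Pass 3: Select minimum 11 at index 2, swap -> [0, 1, 11, 17, 17]


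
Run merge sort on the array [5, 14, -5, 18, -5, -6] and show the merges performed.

Divide and conquer:
  Merge [14] + [-5] -> [-5, 14]
  Merge [5] + [-5, 14] -> [-5, 5, 14]
  Merge [-5] + [-6] -> [-6, -5]
  Merge [18] + [-6, -5] -> [-6, -5, 18]
  Merge [-5, 5, 14] + [-6, -5, 18] -> [-6, -5, -5, 5, 14, 18]


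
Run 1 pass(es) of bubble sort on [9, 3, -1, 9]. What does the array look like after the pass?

After pass 1: [3, -1, 9, 9] (2 swaps)
Total swaps: 2


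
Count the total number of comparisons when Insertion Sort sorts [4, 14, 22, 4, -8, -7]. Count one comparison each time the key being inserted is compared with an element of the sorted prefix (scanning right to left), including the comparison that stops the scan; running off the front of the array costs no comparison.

Insert 14: 4 <= 14 (stop) = 1 comparison(s) -> [4, 14, 22, 4, -8, -7]
Insert 22: 14 <= 22 (stop) = 1 comparison(s) -> [4, 14, 22, 4, -8, -7]
Insert 4: 22 > 4 (shift), 14 > 4 (shift), 4 <= 4 (stop) = 3 comparison(s) -> [4, 4, 14, 22, -8, -7]
Insert -8: 22 > -8 (shift), 14 > -8 (shift), 4 > -8 (shift), 4 > -8 (shift), reached front = 4 comparison(s) -> [-8, 4, 4, 14, 22, -7]
Insert -7: 22 > -7 (shift), 14 > -7 (shift), 4 > -7 (shift), 4 > -7 (shift), -8 <= -7 (stop) = 5 comparison(s) -> [-8, -7, 4, 4, 14, 22]
Total comparisons: 1 + 1 + 3 + 4 + 5 = 14


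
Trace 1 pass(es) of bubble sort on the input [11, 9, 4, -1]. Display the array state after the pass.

After pass 1: [9, 4, -1, 11] (3 swaps)
Total swaps: 3


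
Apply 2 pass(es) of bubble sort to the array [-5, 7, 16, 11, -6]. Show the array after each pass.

After pass 1: [-5, 7, 11, -6, 16] (2 swaps)
After pass 2: [-5, 7, -6, 11, 16] (1 swaps)
Total swaps: 3


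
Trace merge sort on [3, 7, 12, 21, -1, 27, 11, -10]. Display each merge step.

Divide and conquer:
  Merge [3] + [7] -> [3, 7]
  Merge [12] + [21] -> [12, 21]
  Merge [3, 7] + [12, 21] -> [3, 7, 12, 21]
  Merge [-1] + [27] -> [-1, 27]
  Merge [11] + [-10] -> [-10, 11]
  Merge [-1, 27] + [-10, 11] -> [-10, -1, 11, 27]
  Merge [3, 7, 12, 21] + [-10, -1, 11, 27] -> [-10, -1, 3, 7, 11, 12, 21, 27]


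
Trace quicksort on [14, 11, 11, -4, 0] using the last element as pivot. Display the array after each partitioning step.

Partition 1: pivot=0 at index 1 -> [-4, 0, 11, 14, 11]
Partition 2: pivot=11 at index 3 -> [-4, 0, 11, 11, 14]


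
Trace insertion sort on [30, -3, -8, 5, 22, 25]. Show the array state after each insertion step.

First element 30 is already 'sorted'
Insert -3: shifted 1 elements -> [-3, 30, -8, 5, 22, 25]
Insert -8: shifted 2 elements -> [-8, -3, 30, 5, 22, 25]
Insert 5: shifted 1 elements -> [-8, -3, 5, 30, 22, 25]
Insert 22: shifted 1 elements -> [-8, -3, 5, 22, 30, 25]
Insert 25: shifted 1 elements -> [-8, -3, 5, 22, 25, 30]


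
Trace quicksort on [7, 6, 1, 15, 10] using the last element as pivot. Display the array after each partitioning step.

Partition 1: pivot=10 at index 3 -> [7, 6, 1, 10, 15]
Partition 2: pivot=1 at index 0 -> [1, 6, 7, 10, 15]
Partition 3: pivot=7 at index 2 -> [1, 6, 7, 10, 15]


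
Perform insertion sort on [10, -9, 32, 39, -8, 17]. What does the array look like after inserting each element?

First element 10 is already 'sorted'
Insert -9: shifted 1 elements -> [-9, 10, 32, 39, -8, 17]
Insert 32: shifted 0 elements -> [-9, 10, 32, 39, -8, 17]
Insert 39: shifted 0 elements -> [-9, 10, 32, 39, -8, 17]
Insert -8: shifted 3 elements -> [-9, -8, 10, 32, 39, 17]
Insert 17: shifted 2 elements -> [-9, -8, 10, 17, 32, 39]


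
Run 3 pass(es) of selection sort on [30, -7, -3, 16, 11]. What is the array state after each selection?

Pass 1: Select minimum -7 at index 1, swap -> [-7, 30, -3, 16, 11]
Pass 2: Select minimum -3 at index 2, swap -> [-7, -3, 30, 16, 11]
Pass 3: Select minimum 11 at index 4, swap -> [-7, -3, 11, 16, 30]


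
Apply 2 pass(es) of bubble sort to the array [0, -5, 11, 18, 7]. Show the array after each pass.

After pass 1: [-5, 0, 11, 7, 18] (2 swaps)
After pass 2: [-5, 0, 7, 11, 18] (1 swaps)
Total swaps: 3


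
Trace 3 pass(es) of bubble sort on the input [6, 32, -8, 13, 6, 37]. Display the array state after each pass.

After pass 1: [6, -8, 13, 6, 32, 37] (3 swaps)
After pass 2: [-8, 6, 6, 13, 32, 37] (2 swaps)
After pass 3: [-8, 6, 6, 13, 32, 37] (0 swaps)
Total swaps: 5


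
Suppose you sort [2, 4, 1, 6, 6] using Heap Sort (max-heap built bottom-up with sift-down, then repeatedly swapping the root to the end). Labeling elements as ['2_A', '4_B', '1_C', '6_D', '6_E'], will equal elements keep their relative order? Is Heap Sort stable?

Trace Heap Sort on the labeled array (the key is the number; the letter only tracks identity):
  Build max-heap: [6_D, 6_E, 1_C, 4_B, 2_A]
  Swap root 6_D to index 4, re-heapify first 4 -> [6_E, 4_B, 1_C, 2_A, 6_D]
  Swap root 6_E to index 3, re-heapify first 3 -> [4_B, 2_A, 1_C, 6_E, 6_D]
  Swap root 4_B to index 2, re-heapify first 2 -> [2_A, 1_C, 4_B, 6_E, 6_D]
  Swap root 2_A to index 1, re-heapify first 1 -> [1_C, 2_A, 4_B, 6_E, 6_D]
Final order: [1_C, 2_A, 4_B, 6_E, 6_D]
Equal keys:
  value 6: originally 6_D, 6_E; after sorting 6_E, 6_D -> order changed
Equal keys were reordered, so Heap Sort is not stable: heap construction and root-to-end swaps move elements without regard to the original order of equal keys. (One such input is enough; an unstable sort may happen to preserve order on other inputs, but it gives no guarantee.)
Answer: Not stable


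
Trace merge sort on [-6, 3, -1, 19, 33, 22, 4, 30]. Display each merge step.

Divide and conquer:
  Merge [-6] + [3] -> [-6, 3]
  Merge [-1] + [19] -> [-1, 19]
  Merge [-6, 3] + [-1, 19] -> [-6, -1, 3, 19]
  Merge [33] + [22] -> [22, 33]
  Merge [4] + [30] -> [4, 30]
  Merge [22, 33] + [4, 30] -> [4, 22, 30, 33]
  Merge [-6, -1, 3, 19] + [4, 22, 30, 33] -> [-6, -1, 3, 4, 19, 22, 30, 33]


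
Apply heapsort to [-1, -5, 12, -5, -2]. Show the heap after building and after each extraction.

Build heap: [12, -2, -1, -5, -5]
Extract 12: [-1, -2, -5, -5, 12]
Extract -1: [-2, -5, -5, -1, 12]
Extract -2: [-5, -5, -2, -1, 12]
Extract -5: [-5, -5, -2, -1, 12]


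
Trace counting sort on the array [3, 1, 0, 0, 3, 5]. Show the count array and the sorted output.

Count array: [2, 1, 0, 2, 0, 1]
(count[i] = number of elements equal to i)
Cumulative count: [2, 3, 3, 5, 5, 6]
Sorted: [0, 0, 1, 3, 3, 5]


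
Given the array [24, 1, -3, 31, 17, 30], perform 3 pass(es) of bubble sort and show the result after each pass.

After pass 1: [1, -3, 24, 17, 30, 31] (4 swaps)
After pass 2: [-3, 1, 17, 24, 30, 31] (2 swaps)
After pass 3: [-3, 1, 17, 24, 30, 31] (0 swaps)
Total swaps: 6


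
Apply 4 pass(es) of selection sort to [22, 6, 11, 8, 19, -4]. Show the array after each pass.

Pass 1: Select minimum -4 at index 5, swap -> [-4, 6, 11, 8, 19, 22]
Pass 2: Select minimum 6 at index 1, swap -> [-4, 6, 11, 8, 19, 22]
Pass 3: Select minimum 8 at index 3, swap -> [-4, 6, 8, 11, 19, 22]
Pass 4: Select minimum 11 at index 3, swap -> [-4, 6, 8, 11, 19, 22]


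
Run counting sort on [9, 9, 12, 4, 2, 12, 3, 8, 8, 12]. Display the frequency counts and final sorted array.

Count array: [0, 0, 1, 1, 1, 0, 0, 0, 2, 2, 0, 0, 3]
(count[i] = number of elements equal to i)
Cumulative count: [0, 0, 1, 2, 3, 3, 3, 3, 5, 7, 7, 7, 10]
Sorted: [2, 3, 4, 8, 8, 9, 9, 12, 12, 12]


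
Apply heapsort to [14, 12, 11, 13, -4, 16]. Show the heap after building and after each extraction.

Build heap: [16, 13, 14, 12, -4, 11]
Extract 16: [14, 13, 11, 12, -4, 16]
Extract 14: [13, 12, 11, -4, 14, 16]
Extract 13: [12, -4, 11, 13, 14, 16]
Extract 12: [11, -4, 12, 13, 14, 16]
Extract 11: [-4, 11, 12, 13, 14, 16]


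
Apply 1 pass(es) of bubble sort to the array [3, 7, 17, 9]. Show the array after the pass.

After pass 1: [3, 7, 9, 17] (1 swaps)
Total swaps: 1


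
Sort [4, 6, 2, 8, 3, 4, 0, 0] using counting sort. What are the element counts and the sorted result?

Count array: [2, 0, 1, 1, 2, 0, 1, 0, 1]
(count[i] = number of elements equal to i)
Cumulative count: [2, 2, 3, 4, 6, 6, 7, 7, 8]
Sorted: [0, 0, 2, 3, 4, 4, 6, 8]


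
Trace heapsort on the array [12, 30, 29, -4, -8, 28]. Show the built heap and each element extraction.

Build heap: [30, 12, 29, -4, -8, 28]
Extract 30: [29, 12, 28, -4, -8, 30]
Extract 29: [28, 12, -8, -4, 29, 30]
Extract 28: [12, -4, -8, 28, 29, 30]
Extract 12: [-4, -8, 12, 28, 29, 30]
Extract -4: [-8, -4, 12, 28, 29, 30]


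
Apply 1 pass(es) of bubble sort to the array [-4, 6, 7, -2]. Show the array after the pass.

After pass 1: [-4, 6, -2, 7] (1 swaps)
Total swaps: 1


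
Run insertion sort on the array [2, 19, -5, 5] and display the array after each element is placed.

First element 2 is already 'sorted'
Insert 19: shifted 0 elements -> [2, 19, -5, 5]
Insert -5: shifted 2 elements -> [-5, 2, 19, 5]
Insert 5: shifted 1 elements -> [-5, 2, 5, 19]


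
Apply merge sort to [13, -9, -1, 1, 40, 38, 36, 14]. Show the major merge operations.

Divide and conquer:
  Merge [13] + [-9] -> [-9, 13]
  Merge [-1] + [1] -> [-1, 1]
  Merge [-9, 13] + [-1, 1] -> [-9, -1, 1, 13]
  Merge [40] + [38] -> [38, 40]
  Merge [36] + [14] -> [14, 36]
  Merge [38, 40] + [14, 36] -> [14, 36, 38, 40]
  Merge [-9, -1, 1, 13] + [14, 36, 38, 40] -> [-9, -1, 1, 13, 14, 36, 38, 40]


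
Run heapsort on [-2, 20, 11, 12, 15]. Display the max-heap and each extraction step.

Build heap: [20, 15, 11, 12, -2]
Extract 20: [15, 12, 11, -2, 20]
Extract 15: [12, -2, 11, 15, 20]
Extract 12: [11, -2, 12, 15, 20]
Extract 11: [-2, 11, 12, 15, 20]


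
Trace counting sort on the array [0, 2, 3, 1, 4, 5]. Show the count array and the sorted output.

Count array: [1, 1, 1, 1, 1, 1]
(count[i] = number of elements equal to i)
Cumulative count: [1, 2, 3, 4, 5, 6]
Sorted: [0, 1, 2, 3, 4, 5]


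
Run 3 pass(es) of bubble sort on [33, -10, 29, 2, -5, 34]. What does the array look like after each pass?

After pass 1: [-10, 29, 2, -5, 33, 34] (4 swaps)
After pass 2: [-10, 2, -5, 29, 33, 34] (2 swaps)
After pass 3: [-10, -5, 2, 29, 33, 34] (1 swaps)
Total swaps: 7


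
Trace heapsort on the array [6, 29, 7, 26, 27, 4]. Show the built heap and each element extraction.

Build heap: [29, 27, 7, 26, 6, 4]
Extract 29: [27, 26, 7, 4, 6, 29]
Extract 27: [26, 6, 7, 4, 27, 29]
Extract 26: [7, 6, 4, 26, 27, 29]
Extract 7: [6, 4, 7, 26, 27, 29]
Extract 6: [4, 6, 7, 26, 27, 29]


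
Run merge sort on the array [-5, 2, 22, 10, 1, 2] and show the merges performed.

Divide and conquer:
  Merge [2] + [22] -> [2, 22]
  Merge [-5] + [2, 22] -> [-5, 2, 22]
  Merge [1] + [2] -> [1, 2]
  Merge [10] + [1, 2] -> [1, 2, 10]
  Merge [-5, 2, 22] + [1, 2, 10] -> [-5, 1, 2, 2, 10, 22]


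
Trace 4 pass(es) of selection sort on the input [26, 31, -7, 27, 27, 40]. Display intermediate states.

Pass 1: Select minimum -7 at index 2, swap -> [-7, 31, 26, 27, 27, 40]
Pass 2: Select minimum 26 at index 2, swap -> [-7, 26, 31, 27, 27, 40]
Pass 3: Select minimum 27 at index 3, swap -> [-7, 26, 27, 31, 27, 40]
Pass 4: Select minimum 27 at index 4, swap -> [-7, 26, 27, 27, 31, 40]


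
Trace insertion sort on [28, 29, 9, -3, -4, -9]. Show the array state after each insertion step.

First element 28 is already 'sorted'
Insert 29: shifted 0 elements -> [28, 29, 9, -3, -4, -9]
Insert 9: shifted 2 elements -> [9, 28, 29, -3, -4, -9]
Insert -3: shifted 3 elements -> [-3, 9, 28, 29, -4, -9]
Insert -4: shifted 4 elements -> [-4, -3, 9, 28, 29, -9]
Insert -9: shifted 5 elements -> [-9, -4, -3, 9, 28, 29]


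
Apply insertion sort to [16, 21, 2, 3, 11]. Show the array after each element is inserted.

First element 16 is already 'sorted'
Insert 21: shifted 0 elements -> [16, 21, 2, 3, 11]
Insert 2: shifted 2 elements -> [2, 16, 21, 3, 11]
Insert 3: shifted 2 elements -> [2, 3, 16, 21, 11]
Insert 11: shifted 2 elements -> [2, 3, 11, 16, 21]


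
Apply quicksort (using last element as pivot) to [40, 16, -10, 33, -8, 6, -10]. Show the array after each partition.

Partition 1: pivot=-10 at index 1 -> [-10, -10, 40, 33, -8, 6, 16]
Partition 2: pivot=16 at index 4 -> [-10, -10, -8, 6, 16, 33, 40]
Partition 3: pivot=6 at index 3 -> [-10, -10, -8, 6, 16, 33, 40]
Partition 4: pivot=40 at index 6 -> [-10, -10, -8, 6, 16, 33, 40]


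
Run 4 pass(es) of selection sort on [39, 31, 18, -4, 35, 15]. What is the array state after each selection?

Pass 1: Select minimum -4 at index 3, swap -> [-4, 31, 18, 39, 35, 15]
Pass 2: Select minimum 15 at index 5, swap -> [-4, 15, 18, 39, 35, 31]
Pass 3: Select minimum 18 at index 2, swap -> [-4, 15, 18, 39, 35, 31]
Pass 4: Select minimum 31 at index 5, swap -> [-4, 15, 18, 31, 35, 39]


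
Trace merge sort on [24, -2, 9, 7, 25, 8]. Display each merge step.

Divide and conquer:
  Merge [-2] + [9] -> [-2, 9]
  Merge [24] + [-2, 9] -> [-2, 9, 24]
  Merge [25] + [8] -> [8, 25]
  Merge [7] + [8, 25] -> [7, 8, 25]
  Merge [-2, 9, 24] + [7, 8, 25] -> [-2, 7, 8, 9, 24, 25]


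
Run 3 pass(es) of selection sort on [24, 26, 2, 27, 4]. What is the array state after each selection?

Pass 1: Select minimum 2 at index 2, swap -> [2, 26, 24, 27, 4]
Pass 2: Select minimum 4 at index 4, swap -> [2, 4, 24, 27, 26]
Pass 3: Select minimum 24 at index 2, swap -> [2, 4, 24, 27, 26]


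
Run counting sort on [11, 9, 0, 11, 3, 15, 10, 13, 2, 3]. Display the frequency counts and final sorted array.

Count array: [1, 0, 1, 2, 0, 0, 0, 0, 0, 1, 1, 2, 0, 1, 0, 1]
(count[i] = number of elements equal to i)
Cumulative count: [1, 1, 2, 4, 4, 4, 4, 4, 4, 5, 6, 8, 8, 9, 9, 10]
Sorted: [0, 2, 3, 3, 9, 10, 11, 11, 13, 15]


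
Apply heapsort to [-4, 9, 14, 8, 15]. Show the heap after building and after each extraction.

Build heap: [15, 9, 14, 8, -4]
Extract 15: [14, 9, -4, 8, 15]
Extract 14: [9, 8, -4, 14, 15]
Extract 9: [8, -4, 9, 14, 15]
Extract 8: [-4, 8, 9, 14, 15]


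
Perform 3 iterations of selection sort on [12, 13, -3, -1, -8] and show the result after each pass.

Pass 1: Select minimum -8 at index 4, swap -> [-8, 13, -3, -1, 12]
Pass 2: Select minimum -3 at index 2, swap -> [-8, -3, 13, -1, 12]
Pass 3: Select minimum -1 at index 3, swap -> [-8, -3, -1, 13, 12]


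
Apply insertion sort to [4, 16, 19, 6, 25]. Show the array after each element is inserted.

First element 4 is already 'sorted'
Insert 16: shifted 0 elements -> [4, 16, 19, 6, 25]
Insert 19: shifted 0 elements -> [4, 16, 19, 6, 25]
Insert 6: shifted 2 elements -> [4, 6, 16, 19, 25]
Insert 25: shifted 0 elements -> [4, 6, 16, 19, 25]


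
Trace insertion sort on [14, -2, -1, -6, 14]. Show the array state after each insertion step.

First element 14 is already 'sorted'
Insert -2: shifted 1 elements -> [-2, 14, -1, -6, 14]
Insert -1: shifted 1 elements -> [-2, -1, 14, -6, 14]
Insert -6: shifted 3 elements -> [-6, -2, -1, 14, 14]
Insert 14: shifted 0 elements -> [-6, -2, -1, 14, 14]


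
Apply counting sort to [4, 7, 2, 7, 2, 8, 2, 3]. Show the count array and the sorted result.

Count array: [0, 0, 3, 1, 1, 0, 0, 2, 1]
(count[i] = number of elements equal to i)
Cumulative count: [0, 0, 3, 4, 5, 5, 5, 7, 8]
Sorted: [2, 2, 2, 3, 4, 7, 7, 8]


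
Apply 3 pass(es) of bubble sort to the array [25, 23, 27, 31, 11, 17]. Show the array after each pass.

After pass 1: [23, 25, 27, 11, 17, 31] (3 swaps)
After pass 2: [23, 25, 11, 17, 27, 31] (2 swaps)
After pass 3: [23, 11, 17, 25, 27, 31] (2 swaps)
Total swaps: 7


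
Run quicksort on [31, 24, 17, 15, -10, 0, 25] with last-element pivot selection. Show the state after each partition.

Partition 1: pivot=25 at index 5 -> [24, 17, 15, -10, 0, 25, 31]
Partition 2: pivot=0 at index 1 -> [-10, 0, 15, 24, 17, 25, 31]
Partition 3: pivot=17 at index 3 -> [-10, 0, 15, 17, 24, 25, 31]


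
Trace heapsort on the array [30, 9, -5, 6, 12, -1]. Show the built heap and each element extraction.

Build heap: [30, 12, -1, 6, 9, -5]
Extract 30: [12, 9, -1, 6, -5, 30]
Extract 12: [9, 6, -1, -5, 12, 30]
Extract 9: [6, -5, -1, 9, 12, 30]
Extract 6: [-1, -5, 6, 9, 12, 30]
Extract -1: [-5, -1, 6, 9, 12, 30]


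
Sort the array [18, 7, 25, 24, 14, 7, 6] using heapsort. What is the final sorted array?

Build heap: [25, 24, 18, 7, 14, 7, 6]
Extract 25: [24, 14, 18, 7, 6, 7, 25]
Extract 24: [18, 14, 7, 7, 6, 24, 25]
Extract 18: [14, 7, 7, 6, 18, 24, 25]
Extract 14: [7, 6, 7, 14, 18, 24, 25]
Extract 7: [7, 6, 7, 14, 18, 24, 25]
Extract 7: [6, 7, 7, 14, 18, 24, 25]


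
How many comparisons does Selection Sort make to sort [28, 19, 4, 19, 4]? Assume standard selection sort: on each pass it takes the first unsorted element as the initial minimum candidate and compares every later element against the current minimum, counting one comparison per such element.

Pass 1: scan indices 1..4 for the minimum = 4 comparison(s); min is 4, place at index 0 -> [4, 19, 28, 19, 4]
Pass 2: scan indices 2..4 for the minimum = 3 comparison(s); min is 4, place at index 1 -> [4, 4, 28, 19, 19]
Pass 3: scan indices 3..4 for the minimum = 2 comparison(s); min is 19, place at index 2 -> [4, 4, 19, 28, 19]
Pass 4: scan indices 4..4 for the minimum = 1 comparison(s); min is 19, place at index 3 -> [4, 4, 19, 19, 28]
Selection sort always scans the whole unsorted suffix, so the count is (n-1) + (n-2) + ... + 1 = n(n-1)/2 = 5*4/2 = 10 regardless of the input order.
Total comparisons: 4 + 3 + 2 + 1 = 10


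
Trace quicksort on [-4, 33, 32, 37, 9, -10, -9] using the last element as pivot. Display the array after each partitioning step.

Partition 1: pivot=-9 at index 1 -> [-10, -9, 32, 37, 9, -4, 33]
Partition 2: pivot=33 at index 5 -> [-10, -9, 32, 9, -4, 33, 37]
Partition 3: pivot=-4 at index 2 -> [-10, -9, -4, 9, 32, 33, 37]
Partition 4: pivot=32 at index 4 -> [-10, -9, -4, 9, 32, 33, 37]


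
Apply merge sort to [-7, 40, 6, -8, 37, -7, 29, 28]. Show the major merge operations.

Divide and conquer:
  Merge [-7] + [40] -> [-7, 40]
  Merge [6] + [-8] -> [-8, 6]
  Merge [-7, 40] + [-8, 6] -> [-8, -7, 6, 40]
  Merge [37] + [-7] -> [-7, 37]
  Merge [29] + [28] -> [28, 29]
  Merge [-7, 37] + [28, 29] -> [-7, 28, 29, 37]
  Merge [-8, -7, 6, 40] + [-7, 28, 29, 37] -> [-8, -7, -7, 6, 28, 29, 37, 40]


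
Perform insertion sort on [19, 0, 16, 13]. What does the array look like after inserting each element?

First element 19 is already 'sorted'
Insert 0: shifted 1 elements -> [0, 19, 16, 13]
Insert 16: shifted 1 elements -> [0, 16, 19, 13]
Insert 13: shifted 2 elements -> [0, 13, 16, 19]


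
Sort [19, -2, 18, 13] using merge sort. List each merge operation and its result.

Divide and conquer:
  Merge [19] + [-2] -> [-2, 19]
  Merge [18] + [13] -> [13, 18]
  Merge [-2, 19] + [13, 18] -> [-2, 13, 18, 19]


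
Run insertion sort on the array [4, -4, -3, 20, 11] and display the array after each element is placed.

First element 4 is already 'sorted'
Insert -4: shifted 1 elements -> [-4, 4, -3, 20, 11]
Insert -3: shifted 1 elements -> [-4, -3, 4, 20, 11]
Insert 20: shifted 0 elements -> [-4, -3, 4, 20, 11]
Insert 11: shifted 1 elements -> [-4, -3, 4, 11, 20]


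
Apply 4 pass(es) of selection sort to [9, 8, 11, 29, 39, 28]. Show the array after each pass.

Pass 1: Select minimum 8 at index 1, swap -> [8, 9, 11, 29, 39, 28]
Pass 2: Select minimum 9 at index 1, swap -> [8, 9, 11, 29, 39, 28]
Pass 3: Select minimum 11 at index 2, swap -> [8, 9, 11, 29, 39, 28]
Pass 4: Select minimum 28 at index 5, swap -> [8, 9, 11, 28, 39, 29]


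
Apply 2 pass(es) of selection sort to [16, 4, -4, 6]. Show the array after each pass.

Pass 1: Select minimum -4 at index 2, swap -> [-4, 4, 16, 6]
Pass 2: Select minimum 4 at index 1, swap -> [-4, 4, 16, 6]


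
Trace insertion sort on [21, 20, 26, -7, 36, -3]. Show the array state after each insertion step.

First element 21 is already 'sorted'
Insert 20: shifted 1 elements -> [20, 21, 26, -7, 36, -3]
Insert 26: shifted 0 elements -> [20, 21, 26, -7, 36, -3]
Insert -7: shifted 3 elements -> [-7, 20, 21, 26, 36, -3]
Insert 36: shifted 0 elements -> [-7, 20, 21, 26, 36, -3]
Insert -3: shifted 4 elements -> [-7, -3, 20, 21, 26, 36]


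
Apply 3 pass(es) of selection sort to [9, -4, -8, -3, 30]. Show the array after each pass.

Pass 1: Select minimum -8 at index 2, swap -> [-8, -4, 9, -3, 30]
Pass 2: Select minimum -4 at index 1, swap -> [-8, -4, 9, -3, 30]
Pass 3: Select minimum -3 at index 3, swap -> [-8, -4, -3, 9, 30]


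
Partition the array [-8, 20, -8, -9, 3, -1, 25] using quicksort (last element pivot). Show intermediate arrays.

Partition 1: pivot=25 at index 6 -> [-8, 20, -8, -9, 3, -1, 25]
Partition 2: pivot=-1 at index 3 -> [-8, -8, -9, -1, 3, 20, 25]
Partition 3: pivot=-9 at index 0 -> [-9, -8, -8, -1, 3, 20, 25]
Partition 4: pivot=-8 at index 2 -> [-9, -8, -8, -1, 3, 20, 25]
Partition 5: pivot=20 at index 5 -> [-9, -8, -8, -1, 3, 20, 25]


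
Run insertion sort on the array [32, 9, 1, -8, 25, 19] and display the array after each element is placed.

First element 32 is already 'sorted'
Insert 9: shifted 1 elements -> [9, 32, 1, -8, 25, 19]
Insert 1: shifted 2 elements -> [1, 9, 32, -8, 25, 19]
Insert -8: shifted 3 elements -> [-8, 1, 9, 32, 25, 19]
Insert 25: shifted 1 elements -> [-8, 1, 9, 25, 32, 19]
Insert 19: shifted 2 elements -> [-8, 1, 9, 19, 25, 32]


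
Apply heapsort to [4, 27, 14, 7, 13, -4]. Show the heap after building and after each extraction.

Build heap: [27, 13, 14, 7, 4, -4]
Extract 27: [14, 13, -4, 7, 4, 27]
Extract 14: [13, 7, -4, 4, 14, 27]
Extract 13: [7, 4, -4, 13, 14, 27]
Extract 7: [4, -4, 7, 13, 14, 27]
Extract 4: [-4, 4, 7, 13, 14, 27]


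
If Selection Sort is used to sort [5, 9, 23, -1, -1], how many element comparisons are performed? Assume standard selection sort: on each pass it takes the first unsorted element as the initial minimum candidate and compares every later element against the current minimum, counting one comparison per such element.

Pass 1: scan indices 1..4 for the minimum = 4 comparison(s); min is -1, place at index 0 -> [-1, 9, 23, 5, -1]
Pass 2: scan indices 2..4 for the minimum = 3 comparison(s); min is -1, place at index 1 -> [-1, -1, 23, 5, 9]
Pass 3: scan indices 3..4 for the minimum = 2 comparison(s); min is 5, place at index 2 -> [-1, -1, 5, 23, 9]
Pass 4: scan indices 4..4 for the minimum = 1 comparison(s); min is 9, place at index 3 -> [-1, -1, 5, 9, 23]
Selection sort always scans the whole unsorted suffix, so the count is (n-1) + (n-2) + ... + 1 = n(n-1)/2 = 5*4/2 = 10 regardless of the input order.
Total comparisons: 4 + 3 + 2 + 1 = 10


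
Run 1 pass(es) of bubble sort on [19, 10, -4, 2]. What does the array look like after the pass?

After pass 1: [10, -4, 2, 19] (3 swaps)
Total swaps: 3


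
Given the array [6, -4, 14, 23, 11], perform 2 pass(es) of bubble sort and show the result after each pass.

After pass 1: [-4, 6, 14, 11, 23] (2 swaps)
After pass 2: [-4, 6, 11, 14, 23] (1 swaps)
Total swaps: 3


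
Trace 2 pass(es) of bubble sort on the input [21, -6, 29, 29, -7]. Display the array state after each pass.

After pass 1: [-6, 21, 29, -7, 29] (2 swaps)
After pass 2: [-6, 21, -7, 29, 29] (1 swaps)
Total swaps: 3


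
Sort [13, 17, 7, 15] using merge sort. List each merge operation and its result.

Divide and conquer:
  Merge [13] + [17] -> [13, 17]
  Merge [7] + [15] -> [7, 15]
  Merge [13, 17] + [7, 15] -> [7, 13, 15, 17]


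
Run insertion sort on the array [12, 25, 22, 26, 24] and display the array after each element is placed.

First element 12 is already 'sorted'
Insert 25: shifted 0 elements -> [12, 25, 22, 26, 24]
Insert 22: shifted 1 elements -> [12, 22, 25, 26, 24]
Insert 26: shifted 0 elements -> [12, 22, 25, 26, 24]
Insert 24: shifted 2 elements -> [12, 22, 24, 25, 26]


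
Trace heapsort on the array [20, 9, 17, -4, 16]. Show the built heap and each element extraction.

Build heap: [20, 16, 17, -4, 9]
Extract 20: [17, 16, 9, -4, 20]
Extract 17: [16, -4, 9, 17, 20]
Extract 16: [9, -4, 16, 17, 20]
Extract 9: [-4, 9, 16, 17, 20]


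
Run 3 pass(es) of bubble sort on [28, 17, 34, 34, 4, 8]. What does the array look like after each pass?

After pass 1: [17, 28, 34, 4, 8, 34] (3 swaps)
After pass 2: [17, 28, 4, 8, 34, 34] (2 swaps)
After pass 3: [17, 4, 8, 28, 34, 34] (2 swaps)
Total swaps: 7


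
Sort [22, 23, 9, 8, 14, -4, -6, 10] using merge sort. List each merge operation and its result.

Divide and conquer:
  Merge [22] + [23] -> [22, 23]
  Merge [9] + [8] -> [8, 9]
  Merge [22, 23] + [8, 9] -> [8, 9, 22, 23]
  Merge [14] + [-4] -> [-4, 14]
  Merge [-6] + [10] -> [-6, 10]
  Merge [-4, 14] + [-6, 10] -> [-6, -4, 10, 14]
  Merge [8, 9, 22, 23] + [-6, -4, 10, 14] -> [-6, -4, 8, 9, 10, 14, 22, 23]


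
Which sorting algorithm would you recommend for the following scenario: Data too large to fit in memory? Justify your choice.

Best choice: External merge sort
Reason: Minimizes disk I/O by sequential reads/writes


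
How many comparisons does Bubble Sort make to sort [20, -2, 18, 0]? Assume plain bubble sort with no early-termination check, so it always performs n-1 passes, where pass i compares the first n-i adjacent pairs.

Pass 1: compare adjacent pairs (0,1)..(2,3) = 3 comparison(s), 3 swap(s) -> [-2, 18, 0, 20]
Pass 2: compare adjacent pairs (0,1)..(1,2) = 2 comparison(s), 1 swap(s) -> [-2, 0, 18, 20]
Pass 3: compare adjacent pairs (0,1)..(0,1) = 1 comparison(s), 0 swap(s) -> [-2, 0, 18, 20]
Total comparisons: 3 + 2 + 1 = 6


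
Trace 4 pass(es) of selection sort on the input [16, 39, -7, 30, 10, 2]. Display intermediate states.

Pass 1: Select minimum -7 at index 2, swap -> [-7, 39, 16, 30, 10, 2]
Pass 2: Select minimum 2 at index 5, swap -> [-7, 2, 16, 30, 10, 39]
Pass 3: Select minimum 10 at index 4, swap -> [-7, 2, 10, 30, 16, 39]
Pass 4: Select minimum 16 at index 4, swap -> [-7, 2, 10, 16, 30, 39]


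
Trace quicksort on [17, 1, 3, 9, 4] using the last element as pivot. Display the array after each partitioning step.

Partition 1: pivot=4 at index 2 -> [1, 3, 4, 9, 17]
Partition 2: pivot=3 at index 1 -> [1, 3, 4, 9, 17]
Partition 3: pivot=17 at index 4 -> [1, 3, 4, 9, 17]


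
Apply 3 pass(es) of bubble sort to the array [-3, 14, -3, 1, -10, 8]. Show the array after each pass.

After pass 1: [-3, -3, 1, -10, 8, 14] (4 swaps)
After pass 2: [-3, -3, -10, 1, 8, 14] (1 swaps)
After pass 3: [-3, -10, -3, 1, 8, 14] (1 swaps)
Total swaps: 6


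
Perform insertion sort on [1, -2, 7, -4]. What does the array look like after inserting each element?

First element 1 is already 'sorted'
Insert -2: shifted 1 elements -> [-2, 1, 7, -4]
Insert 7: shifted 0 elements -> [-2, 1, 7, -4]
Insert -4: shifted 3 elements -> [-4, -2, 1, 7]


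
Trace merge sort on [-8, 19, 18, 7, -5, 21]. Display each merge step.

Divide and conquer:
  Merge [19] + [18] -> [18, 19]
  Merge [-8] + [18, 19] -> [-8, 18, 19]
  Merge [-5] + [21] -> [-5, 21]
  Merge [7] + [-5, 21] -> [-5, 7, 21]
  Merge [-8, 18, 19] + [-5, 7, 21] -> [-8, -5, 7, 18, 19, 21]


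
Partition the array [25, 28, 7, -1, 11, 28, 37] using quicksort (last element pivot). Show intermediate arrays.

Partition 1: pivot=37 at index 6 -> [25, 28, 7, -1, 11, 28, 37]
Partition 2: pivot=28 at index 5 -> [25, 28, 7, -1, 11, 28, 37]
Partition 3: pivot=11 at index 2 -> [7, -1, 11, 28, 25, 28, 37]
Partition 4: pivot=-1 at index 0 -> [-1, 7, 11, 28, 25, 28, 37]
Partition 5: pivot=25 at index 3 -> [-1, 7, 11, 25, 28, 28, 37]


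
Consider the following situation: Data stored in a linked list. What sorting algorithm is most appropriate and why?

Best choice: Merge sort
Reason: Merge sort doesn't require random access; can be done in O(1) extra space for linked lists


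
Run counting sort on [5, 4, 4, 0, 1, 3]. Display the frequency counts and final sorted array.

Count array: [1, 1, 0, 1, 2, 1]
(count[i] = number of elements equal to i)
Cumulative count: [1, 2, 2, 3, 5, 6]
Sorted: [0, 1, 3, 4, 4, 5]


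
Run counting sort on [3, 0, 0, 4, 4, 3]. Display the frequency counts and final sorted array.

Count array: [2, 0, 0, 2, 2]
(count[i] = number of elements equal to i)
Cumulative count: [2, 2, 2, 4, 6]
Sorted: [0, 0, 3, 3, 4, 4]


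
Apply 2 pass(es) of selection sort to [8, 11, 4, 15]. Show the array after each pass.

Pass 1: Select minimum 4 at index 2, swap -> [4, 11, 8, 15]
Pass 2: Select minimum 8 at index 2, swap -> [4, 8, 11, 15]
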